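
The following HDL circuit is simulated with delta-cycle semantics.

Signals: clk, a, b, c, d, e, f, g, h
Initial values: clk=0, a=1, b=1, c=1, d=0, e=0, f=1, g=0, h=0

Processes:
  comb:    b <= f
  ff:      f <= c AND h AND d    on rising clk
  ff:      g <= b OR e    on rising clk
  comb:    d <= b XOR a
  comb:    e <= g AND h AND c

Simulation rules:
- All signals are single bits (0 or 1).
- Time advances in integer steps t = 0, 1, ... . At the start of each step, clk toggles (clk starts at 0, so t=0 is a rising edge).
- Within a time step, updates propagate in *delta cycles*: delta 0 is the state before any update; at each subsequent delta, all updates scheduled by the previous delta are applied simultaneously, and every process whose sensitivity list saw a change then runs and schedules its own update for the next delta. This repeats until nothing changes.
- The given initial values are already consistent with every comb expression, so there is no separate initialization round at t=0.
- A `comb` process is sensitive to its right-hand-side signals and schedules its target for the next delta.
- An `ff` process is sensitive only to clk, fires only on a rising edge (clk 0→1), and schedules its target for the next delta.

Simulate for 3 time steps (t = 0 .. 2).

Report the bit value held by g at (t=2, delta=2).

[bits: b,g,d,a,e,f,clk,c,h]
t=0: Δ0=100101010 Δ1=100101110 Δ2=110100110 Δ3=010100110 Δ4=011100110 | 4Δ
t=1: Δ0=011100110 Δ1=011100010 | 1Δ
t=2: Δ0=011100010 Δ1=011100110 Δ2=001100110 | 2Δ

0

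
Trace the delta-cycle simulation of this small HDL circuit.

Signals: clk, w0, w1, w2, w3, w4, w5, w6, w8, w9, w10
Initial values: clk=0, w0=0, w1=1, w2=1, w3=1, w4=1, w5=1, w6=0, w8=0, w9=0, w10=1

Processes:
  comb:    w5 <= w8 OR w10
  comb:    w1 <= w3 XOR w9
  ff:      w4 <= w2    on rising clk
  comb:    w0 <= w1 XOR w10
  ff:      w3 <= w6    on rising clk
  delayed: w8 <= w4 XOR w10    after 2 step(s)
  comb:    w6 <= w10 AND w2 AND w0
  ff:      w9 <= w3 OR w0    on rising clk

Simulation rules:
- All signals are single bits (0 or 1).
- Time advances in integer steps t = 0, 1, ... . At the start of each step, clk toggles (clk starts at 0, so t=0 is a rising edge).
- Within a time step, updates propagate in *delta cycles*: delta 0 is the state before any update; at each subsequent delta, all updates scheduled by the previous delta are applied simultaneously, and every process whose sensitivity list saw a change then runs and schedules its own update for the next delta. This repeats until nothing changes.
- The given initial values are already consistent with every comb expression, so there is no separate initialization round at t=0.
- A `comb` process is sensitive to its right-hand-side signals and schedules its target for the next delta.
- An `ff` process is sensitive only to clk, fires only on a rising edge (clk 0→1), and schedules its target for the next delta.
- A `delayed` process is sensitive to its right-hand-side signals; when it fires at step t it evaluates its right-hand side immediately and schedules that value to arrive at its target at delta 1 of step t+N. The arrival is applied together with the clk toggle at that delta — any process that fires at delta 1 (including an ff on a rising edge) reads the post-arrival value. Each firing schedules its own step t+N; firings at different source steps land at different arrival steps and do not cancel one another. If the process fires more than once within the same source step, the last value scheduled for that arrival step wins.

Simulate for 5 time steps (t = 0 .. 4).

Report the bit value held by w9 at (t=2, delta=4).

t0.Δ0 clk=0 w6=0 w5=1 w9=0 w3=1 w8=0 w4=1 w1=1 w2=1 w10=1 w0=0
t0.Δ1 clk=1 w6=0 w5=1 w9=0 w3=1 w8=0 w4=1 w1=1 w2=1 w10=1 w0=0
t0.Δ2 clk=1 w6=0 w5=1 w9=1 w3=0 w8=0 w4=1 w1=1 w2=1 w10=1 w0=0
t1.Δ0 clk=1 w6=0 w5=1 w9=1 w3=0 w8=0 w4=1 w1=1 w2=1 w10=1 w0=0
t1.Δ1 clk=0 w6=0 w5=1 w9=1 w3=0 w8=0 w4=1 w1=1 w2=1 w10=1 w0=0
t2.Δ0 clk=0 w6=0 w5=1 w9=1 w3=0 w8=0 w4=1 w1=1 w2=1 w10=1 w0=0
t2.Δ1 clk=1 w6=0 w5=1 w9=1 w3=0 w8=0 w4=1 w1=1 w2=1 w10=1 w0=0
t2.Δ2 clk=1 w6=0 w5=1 w9=0 w3=0 w8=0 w4=1 w1=1 w2=1 w10=1 w0=0
t2.Δ3 clk=1 w6=0 w5=1 w9=0 w3=0 w8=0 w4=1 w1=0 w2=1 w10=1 w0=0
t2.Δ4 clk=1 w6=0 w5=1 w9=0 w3=0 w8=0 w4=1 w1=0 w2=1 w10=1 w0=1
t2.Δ5 clk=1 w6=1 w5=1 w9=0 w3=0 w8=0 w4=1 w1=0 w2=1 w10=1 w0=1
t3.Δ0 clk=1 w6=1 w5=1 w9=0 w3=0 w8=0 w4=1 w1=0 w2=1 w10=1 w0=1
t3.Δ1 clk=0 w6=1 w5=1 w9=0 w3=0 w8=0 w4=1 w1=0 w2=1 w10=1 w0=1
t4.Δ0 clk=0 w6=1 w5=1 w9=0 w3=0 w8=0 w4=1 w1=0 w2=1 w10=1 w0=1
t4.Δ1 clk=1 w6=1 w5=1 w9=0 w3=0 w8=0 w4=1 w1=0 w2=1 w10=1 w0=1
t4.Δ2 clk=1 w6=1 w5=1 w9=1 w3=1 w8=0 w4=1 w1=0 w2=1 w10=1 w0=1

0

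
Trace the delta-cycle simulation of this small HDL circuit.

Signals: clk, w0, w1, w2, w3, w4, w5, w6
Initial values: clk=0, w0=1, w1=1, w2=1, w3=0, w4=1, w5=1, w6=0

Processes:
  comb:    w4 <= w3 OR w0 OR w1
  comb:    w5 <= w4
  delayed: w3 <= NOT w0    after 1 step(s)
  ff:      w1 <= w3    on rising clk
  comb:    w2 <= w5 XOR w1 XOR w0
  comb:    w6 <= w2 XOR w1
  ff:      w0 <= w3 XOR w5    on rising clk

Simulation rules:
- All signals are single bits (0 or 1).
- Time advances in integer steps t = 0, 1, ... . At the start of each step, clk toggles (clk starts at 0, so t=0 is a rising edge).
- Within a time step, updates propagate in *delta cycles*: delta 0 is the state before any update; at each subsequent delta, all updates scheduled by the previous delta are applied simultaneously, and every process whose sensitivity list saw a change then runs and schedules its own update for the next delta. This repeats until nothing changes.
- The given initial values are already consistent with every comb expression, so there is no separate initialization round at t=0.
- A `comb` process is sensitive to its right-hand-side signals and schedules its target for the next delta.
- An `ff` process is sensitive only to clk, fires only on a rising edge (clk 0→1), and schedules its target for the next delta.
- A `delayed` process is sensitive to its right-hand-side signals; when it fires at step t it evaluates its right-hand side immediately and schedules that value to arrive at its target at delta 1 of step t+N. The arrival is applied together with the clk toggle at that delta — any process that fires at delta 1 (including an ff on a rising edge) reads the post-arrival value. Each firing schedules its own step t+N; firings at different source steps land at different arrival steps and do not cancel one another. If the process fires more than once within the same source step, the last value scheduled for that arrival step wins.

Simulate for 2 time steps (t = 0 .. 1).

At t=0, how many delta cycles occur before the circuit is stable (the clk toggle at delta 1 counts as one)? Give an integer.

4

t=0 Δ0: w1=1 clk=0 w6=0 w5=1 w2=1 w3=0 w0=1 w4=1
  Δ1: clk:0→1
  Δ2: w1:1→0
  Δ3: w6:0→1, w2:1→0
  Δ4: w6:1→0
  (4Δ to stable)
t=1 Δ0: w1=0 clk=1 w6=0 w5=1 w2=0 w3=0 w0=1 w4=1
  Δ1: clk:1→0
  (1Δ to stable)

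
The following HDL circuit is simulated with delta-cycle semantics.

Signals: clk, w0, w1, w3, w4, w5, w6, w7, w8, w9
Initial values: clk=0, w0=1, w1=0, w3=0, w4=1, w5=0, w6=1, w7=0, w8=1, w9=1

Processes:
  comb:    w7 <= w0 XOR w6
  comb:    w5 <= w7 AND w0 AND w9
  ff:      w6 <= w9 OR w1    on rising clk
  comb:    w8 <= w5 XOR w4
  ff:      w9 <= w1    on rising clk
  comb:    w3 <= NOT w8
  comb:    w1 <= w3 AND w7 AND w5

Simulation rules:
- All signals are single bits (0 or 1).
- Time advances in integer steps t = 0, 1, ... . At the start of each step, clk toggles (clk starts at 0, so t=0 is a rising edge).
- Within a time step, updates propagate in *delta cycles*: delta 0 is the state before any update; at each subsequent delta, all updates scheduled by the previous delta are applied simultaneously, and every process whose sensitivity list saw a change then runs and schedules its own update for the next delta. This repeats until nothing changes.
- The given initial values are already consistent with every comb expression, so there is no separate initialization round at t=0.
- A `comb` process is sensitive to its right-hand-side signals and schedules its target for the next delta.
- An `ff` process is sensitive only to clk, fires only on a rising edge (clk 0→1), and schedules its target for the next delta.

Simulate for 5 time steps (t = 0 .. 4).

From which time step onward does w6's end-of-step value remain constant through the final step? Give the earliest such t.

2

[bits: w6,clk,w4,w7,w3,w9,w5,w8,w0,w1]
t=0: Δ0=1010010110 Δ1=1110010110 Δ2=1110000110 | 2Δ
t=1: Δ0=1110000110 Δ1=1010000110 | 1Δ
t=2: Δ0=1010000110 Δ1=1110000110 Δ2=0110000110 Δ3=0111000110 | 3Δ
t=3: Δ0=0111000110 Δ1=0011000110 | 1Δ
t=4: Δ0=0011000110 Δ1=0111000110 | 1Δ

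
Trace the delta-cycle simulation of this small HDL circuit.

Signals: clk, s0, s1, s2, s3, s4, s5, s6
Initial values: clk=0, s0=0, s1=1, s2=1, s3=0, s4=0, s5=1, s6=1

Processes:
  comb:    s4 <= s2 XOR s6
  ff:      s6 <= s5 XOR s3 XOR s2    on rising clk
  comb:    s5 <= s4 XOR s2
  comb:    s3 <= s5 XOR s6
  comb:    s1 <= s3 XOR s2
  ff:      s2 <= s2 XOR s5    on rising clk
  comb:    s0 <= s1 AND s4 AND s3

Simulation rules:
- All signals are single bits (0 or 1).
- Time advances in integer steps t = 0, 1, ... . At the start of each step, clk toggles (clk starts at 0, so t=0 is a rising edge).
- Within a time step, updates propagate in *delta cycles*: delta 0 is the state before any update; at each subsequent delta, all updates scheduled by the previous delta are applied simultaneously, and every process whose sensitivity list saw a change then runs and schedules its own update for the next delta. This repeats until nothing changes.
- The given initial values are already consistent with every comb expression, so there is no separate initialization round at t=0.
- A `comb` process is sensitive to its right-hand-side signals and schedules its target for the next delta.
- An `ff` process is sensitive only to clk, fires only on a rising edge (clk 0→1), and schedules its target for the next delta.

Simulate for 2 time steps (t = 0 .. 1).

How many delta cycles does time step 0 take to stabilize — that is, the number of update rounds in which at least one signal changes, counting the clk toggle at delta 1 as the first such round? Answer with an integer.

5

t=0 Δ0: s6=1 s1=1 s2=1 s3=0 clk=0 s4=0 s5=1 s0=0
  Δ1: clk:0→1
  Δ2: s6:1→0, s2:1→0
  Δ3: s1:1→0, s3:0→1, s5:1→0
  Δ4: s1:0→1, s3:1→0
  Δ5: s1:1→0
  (5Δ to stable)
t=1 Δ0: s6=0 s1=0 s2=0 s3=0 clk=1 s4=0 s5=0 s0=0
  Δ1: clk:1→0
  (1Δ to stable)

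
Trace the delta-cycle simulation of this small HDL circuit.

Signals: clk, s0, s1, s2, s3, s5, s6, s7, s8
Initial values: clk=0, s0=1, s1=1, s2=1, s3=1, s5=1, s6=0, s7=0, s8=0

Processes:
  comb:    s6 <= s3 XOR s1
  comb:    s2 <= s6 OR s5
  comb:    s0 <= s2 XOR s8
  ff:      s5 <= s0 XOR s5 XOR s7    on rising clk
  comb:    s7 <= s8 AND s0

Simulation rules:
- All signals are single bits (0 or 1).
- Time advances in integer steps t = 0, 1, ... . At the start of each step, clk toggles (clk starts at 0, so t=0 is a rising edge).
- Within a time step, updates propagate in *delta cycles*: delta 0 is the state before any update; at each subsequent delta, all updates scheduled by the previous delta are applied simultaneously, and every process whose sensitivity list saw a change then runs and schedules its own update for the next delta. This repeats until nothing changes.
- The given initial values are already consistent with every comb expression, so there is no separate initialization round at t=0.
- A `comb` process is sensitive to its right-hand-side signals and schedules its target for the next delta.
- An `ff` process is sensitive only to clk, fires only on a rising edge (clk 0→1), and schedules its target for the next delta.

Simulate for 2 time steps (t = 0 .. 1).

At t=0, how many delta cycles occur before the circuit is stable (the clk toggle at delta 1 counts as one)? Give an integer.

4

t=0 Δ0: s7=0 clk=0 s5=1 s8=0 s1=1 s6=0 s2=1 s3=1 s0=1
  Δ1: clk:0→1
  Δ2: s5:1→0
  Δ3: s2:1→0
  Δ4: s0:1→0
  (4Δ to stable)
t=1 Δ0: s7=0 clk=1 s5=0 s8=0 s1=1 s6=0 s2=0 s3=1 s0=0
  Δ1: clk:1→0
  (1Δ to stable)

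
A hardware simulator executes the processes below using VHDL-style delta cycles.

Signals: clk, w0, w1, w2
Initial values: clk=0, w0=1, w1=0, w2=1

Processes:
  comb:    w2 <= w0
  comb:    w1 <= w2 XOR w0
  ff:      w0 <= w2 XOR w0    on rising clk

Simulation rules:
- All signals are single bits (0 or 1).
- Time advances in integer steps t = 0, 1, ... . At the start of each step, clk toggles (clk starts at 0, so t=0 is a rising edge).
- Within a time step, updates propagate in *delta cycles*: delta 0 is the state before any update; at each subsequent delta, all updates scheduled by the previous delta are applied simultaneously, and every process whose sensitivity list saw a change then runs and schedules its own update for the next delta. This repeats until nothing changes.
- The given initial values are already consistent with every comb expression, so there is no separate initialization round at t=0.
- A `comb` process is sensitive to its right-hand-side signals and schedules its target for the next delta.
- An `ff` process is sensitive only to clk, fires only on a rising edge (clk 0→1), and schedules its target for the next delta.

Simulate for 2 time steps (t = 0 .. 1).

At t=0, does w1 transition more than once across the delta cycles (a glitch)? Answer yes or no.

t=0 Δ0: w2=1 w0=1 clk=0 w1=0
  Δ1: clk:0→1
  Δ2: w0:1→0
  Δ3: w2:1→0, w1:0→1
  Δ4: w1:1→0
  (4Δ to stable)
t=1 Δ0: w2=0 w0=0 clk=1 w1=0
  Δ1: clk:1→0
  (1Δ to stable)

yes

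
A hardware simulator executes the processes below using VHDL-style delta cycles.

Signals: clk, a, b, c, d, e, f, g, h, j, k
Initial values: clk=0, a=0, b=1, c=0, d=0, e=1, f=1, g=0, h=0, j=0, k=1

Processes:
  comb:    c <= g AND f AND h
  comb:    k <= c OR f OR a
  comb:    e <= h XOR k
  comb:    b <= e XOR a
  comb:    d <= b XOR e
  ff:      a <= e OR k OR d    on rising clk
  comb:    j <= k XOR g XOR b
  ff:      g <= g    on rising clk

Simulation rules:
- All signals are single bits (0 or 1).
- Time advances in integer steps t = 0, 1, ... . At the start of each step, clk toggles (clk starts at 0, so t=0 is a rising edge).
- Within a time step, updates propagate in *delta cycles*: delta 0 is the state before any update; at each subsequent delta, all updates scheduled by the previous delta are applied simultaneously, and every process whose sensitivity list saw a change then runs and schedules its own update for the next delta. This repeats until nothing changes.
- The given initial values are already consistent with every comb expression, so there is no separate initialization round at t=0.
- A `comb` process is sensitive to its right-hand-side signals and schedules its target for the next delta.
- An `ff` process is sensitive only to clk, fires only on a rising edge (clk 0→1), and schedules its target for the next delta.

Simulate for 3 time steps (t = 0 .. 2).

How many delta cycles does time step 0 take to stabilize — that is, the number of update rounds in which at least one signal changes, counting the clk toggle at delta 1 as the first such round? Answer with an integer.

[bits: c,g,b,clk,a,j,f,k,h,d,e]
t=0: Δ0=00100011001 Δ1=00110011001 Δ2=00111011001 Δ3=00011011001 Δ4=00011111011 | 4Δ
t=1: Δ0=00011111011 Δ1=00001111011 | 1Δ
t=2: Δ0=00001111011 Δ1=00011111011 | 1Δ

4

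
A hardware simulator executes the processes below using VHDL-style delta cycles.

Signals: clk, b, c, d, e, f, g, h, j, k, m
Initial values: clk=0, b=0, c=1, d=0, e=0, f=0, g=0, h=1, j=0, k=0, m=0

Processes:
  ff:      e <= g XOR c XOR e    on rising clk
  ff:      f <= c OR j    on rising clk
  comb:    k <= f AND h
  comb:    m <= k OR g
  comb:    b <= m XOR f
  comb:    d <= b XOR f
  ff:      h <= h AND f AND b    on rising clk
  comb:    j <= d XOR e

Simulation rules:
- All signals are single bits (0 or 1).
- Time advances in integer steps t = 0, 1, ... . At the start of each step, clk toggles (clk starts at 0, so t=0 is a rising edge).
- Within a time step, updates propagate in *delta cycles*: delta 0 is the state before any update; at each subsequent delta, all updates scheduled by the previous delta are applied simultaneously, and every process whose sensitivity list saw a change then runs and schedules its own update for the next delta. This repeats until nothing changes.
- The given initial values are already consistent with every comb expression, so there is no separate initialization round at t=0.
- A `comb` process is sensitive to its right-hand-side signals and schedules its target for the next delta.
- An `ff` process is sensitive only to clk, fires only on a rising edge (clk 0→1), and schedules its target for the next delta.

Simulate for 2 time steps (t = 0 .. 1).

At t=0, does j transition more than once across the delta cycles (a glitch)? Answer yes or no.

t=0 Δ0: clk=0 c=1 d=0 m=0 g=0 k=0 j=0 h=1 e=0 b=0 f=0
  Δ1: clk:0→1
  Δ2: h:1→0, e:0→1, f:0→1
  Δ3: d:0→1, j:0→1, b:0→1
  Δ4: d:1→0, j:1→0
  Δ5: j:0→1
  (5Δ to stable)
t=1 Δ0: clk=1 c=1 d=0 m=0 g=0 k=0 j=1 h=0 e=1 b=1 f=1
  Δ1: clk:1→0
  (1Δ to stable)

yes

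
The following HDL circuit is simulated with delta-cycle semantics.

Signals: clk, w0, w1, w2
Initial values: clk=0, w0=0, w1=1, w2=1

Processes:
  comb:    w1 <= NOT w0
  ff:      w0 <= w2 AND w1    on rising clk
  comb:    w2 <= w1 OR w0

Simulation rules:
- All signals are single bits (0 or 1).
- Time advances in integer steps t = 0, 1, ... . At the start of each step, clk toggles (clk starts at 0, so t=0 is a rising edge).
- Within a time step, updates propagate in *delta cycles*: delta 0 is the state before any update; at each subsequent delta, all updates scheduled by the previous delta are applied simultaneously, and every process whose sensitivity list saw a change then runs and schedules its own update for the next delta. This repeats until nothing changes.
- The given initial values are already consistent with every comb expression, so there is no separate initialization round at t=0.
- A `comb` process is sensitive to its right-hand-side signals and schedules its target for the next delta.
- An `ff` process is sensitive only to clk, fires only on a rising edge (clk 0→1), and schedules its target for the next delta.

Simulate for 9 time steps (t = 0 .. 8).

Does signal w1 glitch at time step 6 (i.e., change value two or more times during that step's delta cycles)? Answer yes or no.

no

[bits: clk,w0,w1,w2]
t=0: Δ0=0011 Δ1=1011 Δ2=1111 Δ3=1101 | 3Δ
t=1: Δ0=1101 Δ1=0101 | 1Δ
t=2: Δ0=0101 Δ1=1101 Δ2=1001 Δ3=1010 Δ4=1011 | 4Δ
t=3: Δ0=1011 Δ1=0011 | 1Δ
t=4: Δ0=0011 Δ1=1011 Δ2=1111 Δ3=1101 | 3Δ
t=5: Δ0=1101 Δ1=0101 | 1Δ
t=6: Δ0=0101 Δ1=1101 Δ2=1001 Δ3=1010 Δ4=1011 | 4Δ
t=7: Δ0=1011 Δ1=0011 | 1Δ
t=8: Δ0=0011 Δ1=1011 Δ2=1111 Δ3=1101 | 3Δ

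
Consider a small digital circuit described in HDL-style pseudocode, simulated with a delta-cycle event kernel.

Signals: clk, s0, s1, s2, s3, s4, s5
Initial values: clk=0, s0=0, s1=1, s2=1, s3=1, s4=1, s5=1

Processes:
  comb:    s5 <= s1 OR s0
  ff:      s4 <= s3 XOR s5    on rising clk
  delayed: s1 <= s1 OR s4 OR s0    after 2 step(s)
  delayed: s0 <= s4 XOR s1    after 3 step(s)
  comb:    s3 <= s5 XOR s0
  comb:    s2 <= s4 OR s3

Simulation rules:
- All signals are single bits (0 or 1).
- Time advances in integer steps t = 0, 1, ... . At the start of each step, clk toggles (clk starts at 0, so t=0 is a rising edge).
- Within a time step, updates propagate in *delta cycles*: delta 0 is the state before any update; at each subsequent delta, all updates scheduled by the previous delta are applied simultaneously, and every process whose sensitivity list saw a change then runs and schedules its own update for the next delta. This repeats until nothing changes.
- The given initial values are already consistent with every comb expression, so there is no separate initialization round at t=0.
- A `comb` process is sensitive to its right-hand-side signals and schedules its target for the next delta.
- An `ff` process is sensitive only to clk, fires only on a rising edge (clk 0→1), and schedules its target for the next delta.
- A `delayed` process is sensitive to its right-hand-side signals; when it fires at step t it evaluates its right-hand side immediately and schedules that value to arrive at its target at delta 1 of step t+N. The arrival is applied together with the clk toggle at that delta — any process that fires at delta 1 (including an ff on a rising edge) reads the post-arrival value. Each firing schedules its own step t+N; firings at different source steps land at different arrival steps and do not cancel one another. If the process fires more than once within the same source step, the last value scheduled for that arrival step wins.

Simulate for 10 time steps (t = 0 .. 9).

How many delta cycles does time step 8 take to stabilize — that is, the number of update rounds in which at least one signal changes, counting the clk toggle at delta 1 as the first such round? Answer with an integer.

2

t=0 Δ0: s4=1 clk=0 s3=1 s5=1 s0=0 s2=1 s1=1
  Δ1: clk:0→1
  Δ2: s4:1→0
  (2Δ to stable)
t=1 Δ0: s4=0 clk=1 s3=1 s5=1 s0=0 s2=1 s1=1
  Δ1: clk:1→0
  (1Δ to stable)
t=2 Δ0: s4=0 clk=0 s3=1 s5=1 s0=0 s2=1 s1=1
  Δ1: clk:0→1
  (1Δ to stable)
t=3 Δ0: s4=0 clk=1 s3=1 s5=1 s0=0 s2=1 s1=1
  Δ1: clk:1→0, s0:0→1
  Δ2: s3:1→0
  Δ3: s2:1→0
  (3Δ to stable)
t=4 Δ0: s4=0 clk=0 s3=0 s5=1 s0=1 s2=0 s1=1
  Δ1: clk:0→1
  Δ2: s4:0→1
  Δ3: s2:0→1
  (3Δ to stable)
t=5 Δ0: s4=1 clk=1 s3=0 s5=1 s0=1 s2=1 s1=1
  Δ1: clk:1→0
  (1Δ to stable)
t=6 Δ0: s4=1 clk=0 s3=0 s5=1 s0=1 s2=1 s1=1
  Δ1: clk:0→1
  (1Δ to stable)
t=7 Δ0: s4=1 clk=1 s3=0 s5=1 s0=1 s2=1 s1=1
  Δ1: clk:1→0, s0:1→0
  Δ2: s3:0→1
  (2Δ to stable)
t=8 Δ0: s4=1 clk=0 s3=1 s5=1 s0=0 s2=1 s1=1
  Δ1: clk:0→1
  Δ2: s4:1→0
  (2Δ to stable)
t=9 Δ0: s4=0 clk=1 s3=1 s5=1 s0=0 s2=1 s1=1
  Δ1: clk:1→0
  (1Δ to stable)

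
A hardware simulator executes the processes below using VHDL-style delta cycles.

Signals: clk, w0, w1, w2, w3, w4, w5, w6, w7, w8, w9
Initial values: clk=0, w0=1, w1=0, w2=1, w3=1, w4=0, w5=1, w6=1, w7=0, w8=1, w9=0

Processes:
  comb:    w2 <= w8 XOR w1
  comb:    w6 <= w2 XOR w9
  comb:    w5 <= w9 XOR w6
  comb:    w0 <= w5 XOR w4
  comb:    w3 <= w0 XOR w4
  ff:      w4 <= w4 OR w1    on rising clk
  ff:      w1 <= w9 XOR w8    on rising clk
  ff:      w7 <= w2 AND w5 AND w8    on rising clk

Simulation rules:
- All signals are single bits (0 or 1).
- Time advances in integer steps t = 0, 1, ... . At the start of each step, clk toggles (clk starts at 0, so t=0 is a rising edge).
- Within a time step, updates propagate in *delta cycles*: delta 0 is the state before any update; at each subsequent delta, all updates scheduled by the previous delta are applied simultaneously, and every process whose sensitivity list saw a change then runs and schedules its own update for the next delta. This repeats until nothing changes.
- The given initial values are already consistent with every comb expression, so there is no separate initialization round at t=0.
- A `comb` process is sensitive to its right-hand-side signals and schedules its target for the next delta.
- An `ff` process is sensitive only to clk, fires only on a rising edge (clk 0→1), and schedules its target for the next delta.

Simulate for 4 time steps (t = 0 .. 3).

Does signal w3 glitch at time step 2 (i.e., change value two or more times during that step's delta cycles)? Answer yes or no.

yes

t0.Δ0 clk=0 w0=1 w1=0 w2=1 w6=1 w9=0 w8=1 w4=0 w3=1 w5=1 w7=0
t0.Δ1 clk=1 w0=1 w1=0 w2=1 w6=1 w9=0 w8=1 w4=0 w3=1 w5=1 w7=0
t0.Δ2 clk=1 w0=1 w1=1 w2=1 w6=1 w9=0 w8=1 w4=0 w3=1 w5=1 w7=1
t0.Δ3 clk=1 w0=1 w1=1 w2=0 w6=1 w9=0 w8=1 w4=0 w3=1 w5=1 w7=1
t0.Δ4 clk=1 w0=1 w1=1 w2=0 w6=0 w9=0 w8=1 w4=0 w3=1 w5=1 w7=1
t0.Δ5 clk=1 w0=1 w1=1 w2=0 w6=0 w9=0 w8=1 w4=0 w3=1 w5=0 w7=1
t0.Δ6 clk=1 w0=0 w1=1 w2=0 w6=0 w9=0 w8=1 w4=0 w3=1 w5=0 w7=1
t0.Δ7 clk=1 w0=0 w1=1 w2=0 w6=0 w9=0 w8=1 w4=0 w3=0 w5=0 w7=1
t1.Δ0 clk=1 w0=0 w1=1 w2=0 w6=0 w9=0 w8=1 w4=0 w3=0 w5=0 w7=1
t1.Δ1 clk=0 w0=0 w1=1 w2=0 w6=0 w9=0 w8=1 w4=0 w3=0 w5=0 w7=1
t2.Δ0 clk=0 w0=0 w1=1 w2=0 w6=0 w9=0 w8=1 w4=0 w3=0 w5=0 w7=1
t2.Δ1 clk=1 w0=0 w1=1 w2=0 w6=0 w9=0 w8=1 w4=0 w3=0 w5=0 w7=1
t2.Δ2 clk=1 w0=0 w1=1 w2=0 w6=0 w9=0 w8=1 w4=1 w3=0 w5=0 w7=0
t2.Δ3 clk=1 w0=1 w1=1 w2=0 w6=0 w9=0 w8=1 w4=1 w3=1 w5=0 w7=0
t2.Δ4 clk=1 w0=1 w1=1 w2=0 w6=0 w9=0 w8=1 w4=1 w3=0 w5=0 w7=0
t3.Δ0 clk=1 w0=1 w1=1 w2=0 w6=0 w9=0 w8=1 w4=1 w3=0 w5=0 w7=0
t3.Δ1 clk=0 w0=1 w1=1 w2=0 w6=0 w9=0 w8=1 w4=1 w3=0 w5=0 w7=0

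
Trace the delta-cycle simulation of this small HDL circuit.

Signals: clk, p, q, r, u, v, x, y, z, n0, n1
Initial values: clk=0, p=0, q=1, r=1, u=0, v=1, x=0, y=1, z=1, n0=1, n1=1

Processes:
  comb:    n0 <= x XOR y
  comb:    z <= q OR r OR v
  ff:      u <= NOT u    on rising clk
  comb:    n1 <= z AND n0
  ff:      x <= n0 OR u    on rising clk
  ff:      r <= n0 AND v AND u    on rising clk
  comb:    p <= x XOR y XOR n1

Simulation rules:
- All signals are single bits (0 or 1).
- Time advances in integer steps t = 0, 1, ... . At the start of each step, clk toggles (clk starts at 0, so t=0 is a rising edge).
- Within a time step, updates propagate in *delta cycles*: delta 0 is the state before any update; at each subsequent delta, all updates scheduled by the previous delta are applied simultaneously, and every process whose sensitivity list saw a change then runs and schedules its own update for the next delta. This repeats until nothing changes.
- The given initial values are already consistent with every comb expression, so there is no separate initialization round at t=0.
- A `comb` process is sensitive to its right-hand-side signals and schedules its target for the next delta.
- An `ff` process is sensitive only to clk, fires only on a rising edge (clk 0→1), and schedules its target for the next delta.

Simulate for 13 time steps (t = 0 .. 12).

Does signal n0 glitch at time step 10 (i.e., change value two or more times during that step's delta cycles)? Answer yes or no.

no

[bits: z,r,p,y,n0,x,clk,v,n1,q,u]
t=0: Δ0=11011001110 Δ1=11011011110 Δ2=10011111111 Δ3=10110111111 Δ4=10110111011 Δ5=10010111011 | 5Δ
t=1: Δ0=10010111011 Δ1=10010101011 | 1Δ
t=2: Δ0=10010101011 Δ1=10010111011 Δ2=10010111010 | 2Δ
t=3: Δ0=10010111010 Δ1=10010101010 | 1Δ
t=4: Δ0=10010101010 Δ1=10010111010 Δ2=10010011011 Δ3=10111011011 Δ4=10111011111 Δ5=10011011111 | 5Δ
t=5: Δ0=10011011111 Δ1=10011001111 | 1Δ
t=6: Δ0=10011001111 Δ1=10011011111 Δ2=11011111110 Δ3=11110111110 Δ4=11110111010 Δ5=11010111010 | 5Δ
t=7: Δ0=11010111010 Δ1=11010101010 | 1Δ
t=8: Δ0=11010101010 Δ1=11010111010 Δ2=10010011011 Δ3=10111011011 Δ4=10111011111 Δ5=10011011111 | 5Δ
t=9: Δ0=10011011111 Δ1=10011001111 | 1Δ
t=10: Δ0=10011001111 Δ1=10011011111 Δ2=11011111110 Δ3=11110111110 Δ4=11110111010 Δ5=11010111010 | 5Δ
t=11: Δ0=11010111010 Δ1=11010101010 | 1Δ
t=12: Δ0=11010101010 Δ1=11010111010 Δ2=10010011011 Δ3=10111011011 Δ4=10111011111 Δ5=10011011111 | 5Δ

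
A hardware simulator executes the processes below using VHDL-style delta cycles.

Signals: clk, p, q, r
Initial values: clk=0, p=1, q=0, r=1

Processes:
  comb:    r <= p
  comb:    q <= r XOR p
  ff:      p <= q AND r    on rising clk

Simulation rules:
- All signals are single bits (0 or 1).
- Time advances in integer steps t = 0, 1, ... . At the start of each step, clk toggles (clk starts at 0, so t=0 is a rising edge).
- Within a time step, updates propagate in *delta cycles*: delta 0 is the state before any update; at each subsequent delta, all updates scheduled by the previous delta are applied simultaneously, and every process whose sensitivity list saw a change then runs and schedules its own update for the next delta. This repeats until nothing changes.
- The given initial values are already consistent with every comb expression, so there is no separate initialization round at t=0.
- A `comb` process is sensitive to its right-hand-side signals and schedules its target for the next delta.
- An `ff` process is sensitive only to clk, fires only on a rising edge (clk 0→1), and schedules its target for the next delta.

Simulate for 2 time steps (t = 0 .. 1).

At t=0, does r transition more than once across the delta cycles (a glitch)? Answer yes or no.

t=0 Δ0: q=0 p=1 r=1 clk=0
  Δ1: clk:0→1
  Δ2: p:1→0
  Δ3: q:0→1, r:1→0
  Δ4: q:1→0
  (4Δ to stable)
t=1 Δ0: q=0 p=0 r=0 clk=1
  Δ1: clk:1→0
  (1Δ to stable)

no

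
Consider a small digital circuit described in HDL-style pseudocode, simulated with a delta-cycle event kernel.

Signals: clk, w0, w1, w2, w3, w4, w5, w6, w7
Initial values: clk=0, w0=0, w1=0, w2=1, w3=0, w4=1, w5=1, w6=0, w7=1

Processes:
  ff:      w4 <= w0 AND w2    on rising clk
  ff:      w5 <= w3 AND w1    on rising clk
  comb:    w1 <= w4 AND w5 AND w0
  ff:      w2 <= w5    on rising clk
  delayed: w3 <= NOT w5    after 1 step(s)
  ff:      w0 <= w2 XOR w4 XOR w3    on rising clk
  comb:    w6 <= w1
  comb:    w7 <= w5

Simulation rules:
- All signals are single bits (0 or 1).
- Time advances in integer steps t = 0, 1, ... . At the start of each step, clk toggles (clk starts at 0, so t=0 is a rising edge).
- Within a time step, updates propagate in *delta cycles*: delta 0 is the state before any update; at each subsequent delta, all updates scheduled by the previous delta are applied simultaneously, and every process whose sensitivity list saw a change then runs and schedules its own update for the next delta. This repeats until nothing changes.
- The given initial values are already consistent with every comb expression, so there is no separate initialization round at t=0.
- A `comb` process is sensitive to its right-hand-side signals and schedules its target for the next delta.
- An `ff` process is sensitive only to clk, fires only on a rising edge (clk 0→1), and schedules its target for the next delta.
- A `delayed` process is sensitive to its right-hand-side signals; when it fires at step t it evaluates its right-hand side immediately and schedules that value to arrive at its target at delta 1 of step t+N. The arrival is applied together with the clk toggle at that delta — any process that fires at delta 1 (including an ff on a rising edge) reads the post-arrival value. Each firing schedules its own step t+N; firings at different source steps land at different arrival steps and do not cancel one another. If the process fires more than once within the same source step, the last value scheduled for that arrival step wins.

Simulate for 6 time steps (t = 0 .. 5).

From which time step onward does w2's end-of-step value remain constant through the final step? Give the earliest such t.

[bits: w4,w0,w3,w6,w7,w5,w1,clk,w2]
t=0: Δ0=100011001 Δ1=100011011 Δ2=000010011 Δ3=000000011 | 3Δ
t=1: Δ0=000000011 Δ1=001000001 | 1Δ
t=2: Δ0=001000001 Δ1=001000011 Δ2=001000010 | 2Δ
t=3: Δ0=001000010 Δ1=001000000 | 1Δ
t=4: Δ0=001000000 Δ1=001000010 Δ2=011000010 | 2Δ
t=5: Δ0=011000010 Δ1=011000000 | 1Δ

2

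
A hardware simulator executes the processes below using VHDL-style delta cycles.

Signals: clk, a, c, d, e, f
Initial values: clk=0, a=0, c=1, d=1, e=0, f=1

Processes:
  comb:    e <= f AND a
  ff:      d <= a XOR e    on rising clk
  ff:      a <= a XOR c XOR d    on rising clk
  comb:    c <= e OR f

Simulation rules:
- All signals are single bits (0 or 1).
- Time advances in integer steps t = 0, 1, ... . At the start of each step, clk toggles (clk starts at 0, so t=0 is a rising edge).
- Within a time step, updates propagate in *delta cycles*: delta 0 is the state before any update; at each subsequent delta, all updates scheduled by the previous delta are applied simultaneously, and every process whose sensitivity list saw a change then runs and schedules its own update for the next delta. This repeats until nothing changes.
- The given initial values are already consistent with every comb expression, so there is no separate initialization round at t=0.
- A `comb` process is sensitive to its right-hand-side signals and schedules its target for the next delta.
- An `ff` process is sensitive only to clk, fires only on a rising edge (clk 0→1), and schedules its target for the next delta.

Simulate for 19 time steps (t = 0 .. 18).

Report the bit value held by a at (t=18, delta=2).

1

t0.Δ0 c=1 f=1 a=0 d=1 e=0 clk=0
t0.Δ1 c=1 f=1 a=0 d=1 e=0 clk=1
t0.Δ2 c=1 f=1 a=0 d=0 e=0 clk=1
t1.Δ0 c=1 f=1 a=0 d=0 e=0 clk=1
t1.Δ1 c=1 f=1 a=0 d=0 e=0 clk=0
t2.Δ0 c=1 f=1 a=0 d=0 e=0 clk=0
t2.Δ1 c=1 f=1 a=0 d=0 e=0 clk=1
t2.Δ2 c=1 f=1 a=1 d=0 e=0 clk=1
t2.Δ3 c=1 f=1 a=1 d=0 e=1 clk=1
t3.Δ0 c=1 f=1 a=1 d=0 e=1 clk=1
t3.Δ1 c=1 f=1 a=1 d=0 e=1 clk=0
t4.Δ0 c=1 f=1 a=1 d=0 e=1 clk=0
t4.Δ1 c=1 f=1 a=1 d=0 e=1 clk=1
t4.Δ2 c=1 f=1 a=0 d=0 e=1 clk=1
t4.Δ3 c=1 f=1 a=0 d=0 e=0 clk=1
t5.Δ0 c=1 f=1 a=0 d=0 e=0 clk=1
t5.Δ1 c=1 f=1 a=0 d=0 e=0 clk=0
t6.Δ0 c=1 f=1 a=0 d=0 e=0 clk=0
t6.Δ1 c=1 f=1 a=0 d=0 e=0 clk=1
t6.Δ2 c=1 f=1 a=1 d=0 e=0 clk=1
t6.Δ3 c=1 f=1 a=1 d=0 e=1 clk=1
t7.Δ0 c=1 f=1 a=1 d=0 e=1 clk=1
t7.Δ1 c=1 f=1 a=1 d=0 e=1 clk=0
t8.Δ0 c=1 f=1 a=1 d=0 e=1 clk=0
t8.Δ1 c=1 f=1 a=1 d=0 e=1 clk=1
t8.Δ2 c=1 f=1 a=0 d=0 e=1 clk=1
t8.Δ3 c=1 f=1 a=0 d=0 e=0 clk=1
t9.Δ0 c=1 f=1 a=0 d=0 e=0 clk=1
t9.Δ1 c=1 f=1 a=0 d=0 e=0 clk=0
t10.Δ0 c=1 f=1 a=0 d=0 e=0 clk=0
t10.Δ1 c=1 f=1 a=0 d=0 e=0 clk=1
t10.Δ2 c=1 f=1 a=1 d=0 e=0 clk=1
t10.Δ3 c=1 f=1 a=1 d=0 e=1 clk=1
t11.Δ0 c=1 f=1 a=1 d=0 e=1 clk=1
t11.Δ1 c=1 f=1 a=1 d=0 e=1 clk=0
t12.Δ0 c=1 f=1 a=1 d=0 e=1 clk=0
t12.Δ1 c=1 f=1 a=1 d=0 e=1 clk=1
t12.Δ2 c=1 f=1 a=0 d=0 e=1 clk=1
t12.Δ3 c=1 f=1 a=0 d=0 e=0 clk=1
t13.Δ0 c=1 f=1 a=0 d=0 e=0 clk=1
t13.Δ1 c=1 f=1 a=0 d=0 e=0 clk=0
t14.Δ0 c=1 f=1 a=0 d=0 e=0 clk=0
t14.Δ1 c=1 f=1 a=0 d=0 e=0 clk=1
t14.Δ2 c=1 f=1 a=1 d=0 e=0 clk=1
t14.Δ3 c=1 f=1 a=1 d=0 e=1 clk=1
t15.Δ0 c=1 f=1 a=1 d=0 e=1 clk=1
t15.Δ1 c=1 f=1 a=1 d=0 e=1 clk=0
t16.Δ0 c=1 f=1 a=1 d=0 e=1 clk=0
t16.Δ1 c=1 f=1 a=1 d=0 e=1 clk=1
t16.Δ2 c=1 f=1 a=0 d=0 e=1 clk=1
t16.Δ3 c=1 f=1 a=0 d=0 e=0 clk=1
t17.Δ0 c=1 f=1 a=0 d=0 e=0 clk=1
t17.Δ1 c=1 f=1 a=0 d=0 e=0 clk=0
t18.Δ0 c=1 f=1 a=0 d=0 e=0 clk=0
t18.Δ1 c=1 f=1 a=0 d=0 e=0 clk=1
t18.Δ2 c=1 f=1 a=1 d=0 e=0 clk=1
t18.Δ3 c=1 f=1 a=1 d=0 e=1 clk=1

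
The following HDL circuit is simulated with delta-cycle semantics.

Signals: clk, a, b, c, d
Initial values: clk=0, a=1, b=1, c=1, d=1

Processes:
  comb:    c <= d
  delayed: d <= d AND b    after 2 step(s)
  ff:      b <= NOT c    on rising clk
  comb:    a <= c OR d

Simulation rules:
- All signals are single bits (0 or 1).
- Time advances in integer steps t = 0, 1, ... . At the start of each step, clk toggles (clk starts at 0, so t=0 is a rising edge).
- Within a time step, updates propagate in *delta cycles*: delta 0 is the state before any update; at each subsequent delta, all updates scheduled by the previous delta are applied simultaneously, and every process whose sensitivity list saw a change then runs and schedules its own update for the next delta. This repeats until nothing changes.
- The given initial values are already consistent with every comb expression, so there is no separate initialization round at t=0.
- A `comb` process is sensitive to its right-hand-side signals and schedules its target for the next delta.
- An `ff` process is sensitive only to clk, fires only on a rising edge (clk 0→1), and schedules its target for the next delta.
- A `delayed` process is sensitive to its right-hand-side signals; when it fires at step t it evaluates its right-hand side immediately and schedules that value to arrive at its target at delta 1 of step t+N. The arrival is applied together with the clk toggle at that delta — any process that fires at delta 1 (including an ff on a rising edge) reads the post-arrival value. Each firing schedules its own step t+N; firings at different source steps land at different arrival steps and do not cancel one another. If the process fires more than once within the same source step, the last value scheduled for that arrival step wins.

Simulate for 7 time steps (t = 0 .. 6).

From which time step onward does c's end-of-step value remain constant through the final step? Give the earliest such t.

2

t0.Δ0 clk=0 a=1 d=1 c=1 b=1
t0.Δ1 clk=1 a=1 d=1 c=1 b=1
t0.Δ2 clk=1 a=1 d=1 c=1 b=0
t1.Δ0 clk=1 a=1 d=1 c=1 b=0
t1.Δ1 clk=0 a=1 d=1 c=1 b=0
t2.Δ0 clk=0 a=1 d=1 c=1 b=0
t2.Δ1 clk=1 a=1 d=0 c=1 b=0
t2.Δ2 clk=1 a=1 d=0 c=0 b=0
t2.Δ3 clk=1 a=0 d=0 c=0 b=0
t3.Δ0 clk=1 a=0 d=0 c=0 b=0
t3.Δ1 clk=0 a=0 d=0 c=0 b=0
t4.Δ0 clk=0 a=0 d=0 c=0 b=0
t4.Δ1 clk=1 a=0 d=0 c=0 b=0
t4.Δ2 clk=1 a=0 d=0 c=0 b=1
t5.Δ0 clk=1 a=0 d=0 c=0 b=1
t5.Δ1 clk=0 a=0 d=0 c=0 b=1
t6.Δ0 clk=0 a=0 d=0 c=0 b=1
t6.Δ1 clk=1 a=0 d=0 c=0 b=1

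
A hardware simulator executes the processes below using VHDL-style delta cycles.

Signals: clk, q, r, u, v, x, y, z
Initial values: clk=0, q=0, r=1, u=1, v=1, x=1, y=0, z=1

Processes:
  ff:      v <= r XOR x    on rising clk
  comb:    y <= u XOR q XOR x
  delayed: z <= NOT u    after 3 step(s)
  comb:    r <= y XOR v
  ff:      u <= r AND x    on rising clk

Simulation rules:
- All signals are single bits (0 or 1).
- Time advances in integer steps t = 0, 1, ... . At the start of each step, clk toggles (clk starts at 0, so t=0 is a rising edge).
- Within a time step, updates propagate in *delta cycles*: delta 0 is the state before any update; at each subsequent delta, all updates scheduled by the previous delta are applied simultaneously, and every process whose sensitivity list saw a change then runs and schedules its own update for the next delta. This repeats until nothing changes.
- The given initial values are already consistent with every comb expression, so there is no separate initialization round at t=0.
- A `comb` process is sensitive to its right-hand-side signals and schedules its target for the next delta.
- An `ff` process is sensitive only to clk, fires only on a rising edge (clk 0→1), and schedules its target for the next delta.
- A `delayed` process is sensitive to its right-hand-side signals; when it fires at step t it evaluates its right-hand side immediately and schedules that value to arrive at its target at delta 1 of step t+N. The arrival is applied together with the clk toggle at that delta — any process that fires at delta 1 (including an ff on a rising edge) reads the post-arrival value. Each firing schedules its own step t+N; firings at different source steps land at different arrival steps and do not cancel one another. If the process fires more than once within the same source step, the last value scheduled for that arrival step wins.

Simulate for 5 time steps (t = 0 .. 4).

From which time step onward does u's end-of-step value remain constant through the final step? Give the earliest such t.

t0.Δ0 r=1 z=1 v=1 clk=0 u=1 y=0 q=0 x=1
t0.Δ1 r=1 z=1 v=1 clk=1 u=1 y=0 q=0 x=1
t0.Δ2 r=1 z=1 v=0 clk=1 u=1 y=0 q=0 x=1
t0.Δ3 r=0 z=1 v=0 clk=1 u=1 y=0 q=0 x=1
t1.Δ0 r=0 z=1 v=0 clk=1 u=1 y=0 q=0 x=1
t1.Δ1 r=0 z=1 v=0 clk=0 u=1 y=0 q=0 x=1
t2.Δ0 r=0 z=1 v=0 clk=0 u=1 y=0 q=0 x=1
t2.Δ1 r=0 z=1 v=0 clk=1 u=1 y=0 q=0 x=1
t2.Δ2 r=0 z=1 v=1 clk=1 u=0 y=0 q=0 x=1
t2.Δ3 r=1 z=1 v=1 clk=1 u=0 y=1 q=0 x=1
t2.Δ4 r=0 z=1 v=1 clk=1 u=0 y=1 q=0 x=1
t3.Δ0 r=0 z=1 v=1 clk=1 u=0 y=1 q=0 x=1
t3.Δ1 r=0 z=1 v=1 clk=0 u=0 y=1 q=0 x=1
t4.Δ0 r=0 z=1 v=1 clk=0 u=0 y=1 q=0 x=1
t4.Δ1 r=0 z=1 v=1 clk=1 u=0 y=1 q=0 x=1

2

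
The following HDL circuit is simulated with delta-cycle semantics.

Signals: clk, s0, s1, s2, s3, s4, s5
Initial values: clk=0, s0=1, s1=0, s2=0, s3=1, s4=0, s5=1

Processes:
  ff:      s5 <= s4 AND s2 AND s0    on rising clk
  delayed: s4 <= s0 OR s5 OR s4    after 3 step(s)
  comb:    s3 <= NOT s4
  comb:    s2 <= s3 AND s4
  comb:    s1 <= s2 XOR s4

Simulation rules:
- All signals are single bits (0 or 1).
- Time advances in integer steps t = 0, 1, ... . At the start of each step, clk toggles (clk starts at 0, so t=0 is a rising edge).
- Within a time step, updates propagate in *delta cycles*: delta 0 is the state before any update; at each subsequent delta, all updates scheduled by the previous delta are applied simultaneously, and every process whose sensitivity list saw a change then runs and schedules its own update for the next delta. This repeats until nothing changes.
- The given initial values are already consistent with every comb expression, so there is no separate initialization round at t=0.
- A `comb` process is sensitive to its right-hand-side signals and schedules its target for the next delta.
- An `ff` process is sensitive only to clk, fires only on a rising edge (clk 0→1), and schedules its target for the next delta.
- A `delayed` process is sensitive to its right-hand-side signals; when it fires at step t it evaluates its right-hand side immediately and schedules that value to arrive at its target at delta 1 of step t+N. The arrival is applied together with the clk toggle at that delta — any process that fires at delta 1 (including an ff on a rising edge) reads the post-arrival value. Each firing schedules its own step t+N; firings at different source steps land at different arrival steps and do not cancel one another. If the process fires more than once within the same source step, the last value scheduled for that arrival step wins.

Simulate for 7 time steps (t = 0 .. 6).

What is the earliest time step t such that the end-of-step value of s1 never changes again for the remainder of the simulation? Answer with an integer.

t=0 Δ0: s0=1 s4=0 s1=0 s3=1 s2=0 clk=0 s5=1
  Δ1: clk:0→1
  Δ2: s5:1→0
  (2Δ to stable)
t=1 Δ0: s0=1 s4=0 s1=0 s3=1 s2=0 clk=1 s5=0
  Δ1: clk:1→0
  (1Δ to stable)
t=2 Δ0: s0=1 s4=0 s1=0 s3=1 s2=0 clk=0 s5=0
  Δ1: clk:0→1
  (1Δ to stable)
t=3 Δ0: s0=1 s4=0 s1=0 s3=1 s2=0 clk=1 s5=0
  Δ1: s4:0→1, clk:1→0
  Δ2: s1:0→1, s3:1→0, s2:0→1
  Δ3: s1:1→0, s2:1→0
  Δ4: s1:0→1
  (4Δ to stable)
t=4 Δ0: s0=1 s4=1 s1=1 s3=0 s2=0 clk=0 s5=0
  Δ1: clk:0→1
  (1Δ to stable)
t=5 Δ0: s0=1 s4=1 s1=1 s3=0 s2=0 clk=1 s5=0
  Δ1: clk:1→0
  (1Δ to stable)
t=6 Δ0: s0=1 s4=1 s1=1 s3=0 s2=0 clk=0 s5=0
  Δ1: clk:0→1
  (1Δ to stable)

3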